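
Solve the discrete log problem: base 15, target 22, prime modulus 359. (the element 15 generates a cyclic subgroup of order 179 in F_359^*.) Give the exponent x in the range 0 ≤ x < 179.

126

Baby-step giant-step with m = ceil(sqrt(179)) = 14.
Baby table (15^j mod 359 for j=0..13):
  0:1  1:15  2:225  3:144  4:6  5:90  6:273  7:146
  8:36  9:181  10:202  11:158  12:216  13:9
Giant step factor: 15^(-14) ≡ 242 (mod 359).
Scan 22·242^i mod 359 for i = 0, 1, …:
  i=0: 22   i=1: 298   i=2: 316   i=3: 5
  i=4: 133   i=5: 235   i=6: 148   i=7: 275
  i=8: 135   i=9: 1
Match at i=9, j=0: x = 9·14 + 0 = 126.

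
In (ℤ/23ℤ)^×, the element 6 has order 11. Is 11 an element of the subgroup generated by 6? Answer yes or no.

no

⟨6⟩ has order 11; its elements mod 23 are {1, 2, 3, 4, 6, 8, 9, 12, 13, 16, 18}.
11 is not in this set.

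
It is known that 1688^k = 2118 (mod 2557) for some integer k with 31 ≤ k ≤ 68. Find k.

43

Compute 1688^31 mod 2557 = 877, then multiply by 1688 repeatedly:
  1688^31=877  1688^32=2430  1688^33=412  1688^34=2509  1688^35=800
  1688^36=304  1688^37=1752  1688^38=1484  1688^39=1689  1688^40=2534
  1688^41=2088  1688^42=998  1688^43=2118
Found 2118 at exponent 43.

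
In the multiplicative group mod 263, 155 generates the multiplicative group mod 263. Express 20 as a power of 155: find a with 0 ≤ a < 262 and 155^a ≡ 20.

Baby-step giant-step with m = ceil(sqrt(262)) = 17.
Baby table (155^j mod 263 for j=0..16):
  0:1  1:155  2:92  3:58  4:48  5:76  6:208  7:154
  8:200  9:229  10:253  11:28  12:132  13:209  14:46  15:29
  16:24
Giant step factor: 155^(-17) ≡ 90 (mod 263).
Scan 20·90^i mod 263 for i = 0, 1, …:
  i=0: 20   i=1: 222   i=2: 255   i=3: 69
  i=4: 161   i=5: 25   i=6: 146   i=7: 253
Match at i=7, j=10: a = 7·17 + 10 = 129.

129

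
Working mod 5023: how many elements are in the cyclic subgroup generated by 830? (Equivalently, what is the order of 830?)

5022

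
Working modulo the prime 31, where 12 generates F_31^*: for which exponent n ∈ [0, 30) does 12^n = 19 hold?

Successive powers of 12 modulo 31:
  12^0=1  12^1=12  12^2=20  12^3=23  12^4=28  12^5=26
  12^6=2  12^7=24  12^8=9  12^9=15  12^10=25  12^11=21
  12^12=4  12^13=17  12^14=18  12^15=30  12^16=19
So 12^16 ≡ 19 (mod 31), giving n = 16.

16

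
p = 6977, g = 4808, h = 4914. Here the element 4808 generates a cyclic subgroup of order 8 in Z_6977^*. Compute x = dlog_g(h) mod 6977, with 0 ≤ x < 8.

6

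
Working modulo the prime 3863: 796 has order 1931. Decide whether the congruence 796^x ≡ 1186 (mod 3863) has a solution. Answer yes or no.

yes

1186 ∈ ⟨796⟩ iff 1186^1931 ≡ 1 (mod 3863), since |⟨796⟩| = 1931.
1186^1931 mod 3863 = 1.
Since 1 = 1, 1186 lies in the subgroup.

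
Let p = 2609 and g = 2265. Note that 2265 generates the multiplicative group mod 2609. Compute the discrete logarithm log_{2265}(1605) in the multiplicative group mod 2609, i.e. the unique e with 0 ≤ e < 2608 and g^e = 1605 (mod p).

Baby-step giant-step with m = ceil(sqrt(2608)) = 52.
Baby table (2265^j mod 2609 for j=0..51):
  0:1  1:2265  2:931  3:643  4:573  5:1172  6:1227  7:570
  8:2204  9:1043  10:1250  11:485  12:136  13:178  14:1384  15:1351
  16:2267  17:243  18:2505  19:1859  20:2318  21:962  22:415  23:735
  24:233  25:727  26:376  27:1106  28:450  29:1740  30:1510  31:2360
  32:2168  33:382  34:1651  35:818  36:380  37:2339  38:1565  39:1703
  40:1193  41:1830  42:1858  43:53  44:31  45:2381  46:162  47:1670
  48:2109  49:2415  50:1511  51:2016
Giant step factor: 2265^(-52) ≡ 804 (mod 2609).
Scan 1605·804^i mod 2609 for i = 0, 1, …:
  i=0: 1605   i=1: 1574   i=2: 131   i=3: 964
  i=4: 183   i=5: 1028   i=6: 2068   i=7: 739
  i=8: 1913   i=9: 1351
Match at i=9, j=15: e = 9·52 + 15 = 483.

483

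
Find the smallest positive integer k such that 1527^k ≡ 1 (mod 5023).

The order of 1527 must divide p − 1 = 5022 = 2 · 3^4 · 31.
Divisors: 1, 2, 3, 6, 9, 18, 27, 31, 54, 62, 81, 93, 162, 186, 279, 558, 837, 1674, 2511, 5022.
Check each in increasing order: 1527^1 ≡ 1527;  1527^2 ≡ 1057;  1527^3 ≡ 1656;  1527^6 ≡ 4801;  1527^9 ≡ 4070;  1527^18 ≡ 4069;  1527^27 ≡ 5022;  1527^31 ≡ 2880;  1527^54 ≡ 1.
Smallest exponent giving 1 is 54.

54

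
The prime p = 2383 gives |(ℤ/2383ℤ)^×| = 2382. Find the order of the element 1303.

2382

The order of 1303 must divide p − 1 = 2382 = 2 · 3 · 397.
Divisors: 1, 2, 3, 6, 397, 794, 1191, 2382.
Check each in increasing order: 1303^1 ≡ 1303;  1303^2 ≡ 1113;  1303^3 ≡ 1375;  1303^6 ≡ 906;  1303^397 ≡ 1280;  1303^794 ≡ 1279;  1303^1191 ≡ 2382;  1303^2382 ≡ 1.
Smallest exponent giving 1 is 2382.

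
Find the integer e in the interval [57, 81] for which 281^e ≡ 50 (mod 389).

Compute 281^57 mod 389 = 160, then multiply by 281 repeatedly:
  281^57=160  281^58=225  281^59=207  281^60=206  281^61=314
  281^62=320  281^63=61  281^64=25  281^65=23  281^66=239
  281^67=251  281^68=122  281^69=50
Found 50 at exponent 69.

69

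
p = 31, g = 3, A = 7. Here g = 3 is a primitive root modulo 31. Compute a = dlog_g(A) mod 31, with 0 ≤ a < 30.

Successive powers of 3 modulo 31:
  3^0=1  3^1=3  3^2=9  3^3=27  3^4=19  3^5=26
  3^6=16  3^7=17  3^8=20  3^9=29  3^10=25  3^11=13
  3^12=8  3^13=24  3^14=10  3^15=30  3^16=28  3^17=22
  3^18=4  3^19=12  3^20=5  3^21=15  3^22=14  3^23=11
  3^24=2  3^25=6  3^26=18  3^27=23  3^28=7
So 3^28 ≡ 7 (mod 31), giving a = 28.

28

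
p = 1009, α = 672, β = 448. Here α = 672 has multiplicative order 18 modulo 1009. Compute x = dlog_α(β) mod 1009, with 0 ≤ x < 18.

Successive powers of 672 modulo 1009:
  672^0=1  672^1=672  672^2=561  672^3=635  672^4=922  672^5=58
  672^6=634  672^7=250  672^8=506  672^9=1008  672^10=337  672^11=448
So 672^11 ≡ 448 (mod 1009), giving x = 11.

11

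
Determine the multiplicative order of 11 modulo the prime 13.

12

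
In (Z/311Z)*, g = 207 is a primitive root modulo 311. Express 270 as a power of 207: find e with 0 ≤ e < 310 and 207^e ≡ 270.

Baby-step giant-step with m = ceil(sqrt(310)) = 18.
Baby table (207^j mod 311 for j=0..17):
  0:1  1:207  2:242  3:23  4:96  5:279  6:218  7:31
  8:197  9:38  10:91  11:177  12:252  13:227  14:28  15:198
  16:245  17:22
Giant step factor: 207^(-18) ≡ 14 (mod 311).
Scan 270·14^i mod 311 for i = 0, 1, …:
  i=0: 270   i=1: 48   i=2: 50   i=3: 78
  i=4: 159   i=5: 49   i=6: 64   i=7: 274
  i=8: 104   i=9: 212     …   i=15: 18
  i=16: 252
Match at i=16, j=12: e = 16·18 + 12 = 300.

300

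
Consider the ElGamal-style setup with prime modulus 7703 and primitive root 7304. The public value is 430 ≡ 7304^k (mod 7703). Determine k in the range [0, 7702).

5078

Baby-step giant-step with m = ceil(sqrt(7702)) = 88.
Baby table (7304^j mod 7703 for j=0..87):
  0:1  1:7304  2:5141  3:5442  4:888  5:26  6:5032  7:2715
  8:2838  9:7682  10:676  11:7584  12:1263  13:4461  14:7157  15:2170
  16:4609  17:2026  18:441  19:1210  20:2499  21:4289  22:6458  23:3763
  24:648  25:3350  26:3672  27:6145  28:5402  29:1442  30:2367  31:3036
  32:5710  33:1798  34:6680  35:7621  36:1906  37:2103  38:530  39:4214
  40:5571  41:3338  42:757  43:6077  44:1722  45:6192  46:2055  47:4276
  48:3942  49:6257  50:6932  51:7212  52:3334  53:2353  54:919  55:3063
  56:2640  57:1951  58:7257  59:785  60:2608  61:7016  62:4508  63:3810
  64:5004  65:6184  66:5247  67:1663  68:6624  69:6856  70:6724  71:5471
  72:4723  73:2758  74:1087  75:5358  76:3592  77:7253  78:2381  79:5153
  80:654  81:956  82:3706  83:282  84:3027  85:1598  86:1747  87:3920
Giant step factor: 7304^(-88) ≡ 4464 (mod 7703).
Scan 430·4464^i mod 7703 for i = 0, 1, …:
  i=0: 430   i=1: 1473   i=2: 4813   i=3: 1565
  i=4: 7242   i=5: 6500   i=6: 6502   i=7: 24
  i=8: 6997   i=9: 6646     …   i=56: 6786
  i=57: 4508
Match at i=57, j=62: k = 57·88 + 62 = 5078.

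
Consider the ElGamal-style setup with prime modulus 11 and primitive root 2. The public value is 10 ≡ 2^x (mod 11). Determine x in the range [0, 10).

Successive powers of 2 modulo 11:
  2^0=1  2^1=2  2^2=4  2^3=8  2^4=5  2^5=10
So 2^5 ≡ 10 (mod 11), giving x = 5.

5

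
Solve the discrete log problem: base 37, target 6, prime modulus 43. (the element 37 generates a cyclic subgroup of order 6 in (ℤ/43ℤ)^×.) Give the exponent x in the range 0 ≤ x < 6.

4

Successive powers of 37 modulo 43:
  37^0=1  37^1=37  37^2=36  37^3=42  37^4=6
So 37^4 ≡ 6 (mod 43), giving x = 4.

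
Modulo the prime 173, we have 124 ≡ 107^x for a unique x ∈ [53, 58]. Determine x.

56

Compute 107^53 mod 173 = 131, then multiply by 107 repeatedly:
  107^53=131  107^54=4  107^55=82  107^56=124
Found 124 at exponent 56.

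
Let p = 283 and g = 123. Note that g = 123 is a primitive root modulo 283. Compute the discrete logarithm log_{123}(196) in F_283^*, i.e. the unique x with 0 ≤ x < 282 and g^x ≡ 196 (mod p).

152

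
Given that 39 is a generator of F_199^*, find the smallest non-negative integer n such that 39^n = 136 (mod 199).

Baby-step giant-step with m = ceil(sqrt(198)) = 15.
Baby table (39^j mod 199 for j=0..14):
  0:1  1:39  2:128  3:17  4:66  5:186  6:90  7:127
  8:177  9:137  10:169  11:24  12:140  13:87  14:10
Giant step factor: 39^(-15) ≡ 174 (mod 199).
Scan 136·174^i mod 199 for i = 0, 1, …:
  i=0: 136   i=1: 182   i=2: 27   i=3: 121
  i=4: 159   i=5: 5   i=6: 74   i=7: 140
Match at i=7, j=12: n = 7·15 + 12 = 117.

117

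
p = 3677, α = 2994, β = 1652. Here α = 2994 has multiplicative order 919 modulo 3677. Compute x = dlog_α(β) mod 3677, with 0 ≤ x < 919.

365

Baby-step giant-step with m = ceil(sqrt(919)) = 31.
Baby table (2994^j mod 3677 for j=0..30):
  0:1  1:2994  2:3187  3:63  4:1095  5:2223  6:292  7:2799
  8:323  9:11  10:3518  11:1964  12:693  13:1014  14:2391  15:3212
  16:1373  17:3553  18:121  19:1928  20:3219  21:269  22:123  23:562
  24:2239  25:395  26:2313  27:1331  28:2823  29:2316  30:2959
Giant step factor: 2994^(-31) ≡ 1723 (mod 3677).
Scan 1652·1723^i mod 3677 for i = 0, 1, …:
  i=0: 1652   i=1: 398   i=2: 1832   i=3: 1670
  i=4: 1996   i=5: 1113   i=6: 1982   i=7: 2730
  i=8: 907   i=9: 36   i=10: 3196   i=11: 2239
Match at i=11, j=24: x = 11·31 + 24 = 365.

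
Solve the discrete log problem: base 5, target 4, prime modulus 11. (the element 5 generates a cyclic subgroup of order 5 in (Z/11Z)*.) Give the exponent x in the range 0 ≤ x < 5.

Successive powers of 5 modulo 11:
  5^0=1  5^1=5  5^2=3  5^3=4
So 5^3 ≡ 4 (mod 11), giving x = 3.

3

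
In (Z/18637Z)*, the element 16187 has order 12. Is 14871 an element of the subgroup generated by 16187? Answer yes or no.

14871 ∈ ⟨16187⟩ iff 14871^12 ≡ 1 (mod 18637), since |⟨16187⟩| = 12.
14871^12 mod 18637 = 1.
Since 1 = 1, 14871 lies in the subgroup.

yes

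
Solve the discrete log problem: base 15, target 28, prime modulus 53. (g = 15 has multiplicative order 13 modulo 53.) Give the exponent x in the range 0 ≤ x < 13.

10

Successive powers of 15 modulo 53:
  15^0=1  15^1=15  15^2=13  15^3=36  15^4=10  15^5=44
  15^6=24  15^7=42  15^8=47  15^9=16  15^10=28
So 15^10 ≡ 28 (mod 53), giving x = 10.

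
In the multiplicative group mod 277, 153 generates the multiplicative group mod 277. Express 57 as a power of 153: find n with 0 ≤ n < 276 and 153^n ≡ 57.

Baby-step giant-step with m = ceil(sqrt(276)) = 17.
Baby table (153^j mod 277 for j=0..16):
  0:1  1:153  2:141  3:244  4:214  5:56  6:258  7:140
  8:91  9:73  10:89  11:44  12:84  13:110  14:210  15:275
  16:248
Giant step factor: 153^(-17) ≡ 166 (mod 277).
Scan 57·166^i mod 277 for i = 0, 1, …:
  i=0: 57   i=1: 44
Match at i=1, j=11: n = 1·17 + 11 = 28.

28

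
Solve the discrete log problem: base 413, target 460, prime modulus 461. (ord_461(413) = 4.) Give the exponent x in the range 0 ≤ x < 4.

Successive powers of 413 modulo 461:
  413^0=1  413^1=413  413^2=460
So 413^2 ≡ 460 (mod 461), giving x = 2.

2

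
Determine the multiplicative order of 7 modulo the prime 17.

16

The order of 7 must divide p − 1 = 16 = 2^4.
Divisors: 1, 2, 4, 8, 16.
Check each in increasing order: 7^1 ≡ 7;  7^2 ≡ 15;  7^4 ≡ 4;  7^8 ≡ 16;  7^16 ≡ 1.
Smallest exponent giving 1 is 16.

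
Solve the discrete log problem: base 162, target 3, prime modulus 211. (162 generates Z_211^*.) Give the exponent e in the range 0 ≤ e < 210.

Baby-step giant-step with m = ceil(sqrt(210)) = 15.
Baby table (162^j mod 211 for j=0..14):
  0:1  1:162  2:80  3:89  4:70  5:157  6:114  7:111
  8:47  9:18  10:173  11:174  12:125  13:205  14:83
Giant step factor: 162^(-15) ≡ 40 (mod 211).
Scan 3·40^i mod 211 for i = 0, 1, …:
  i=0: 3   i=1: 120   i=2: 158   i=3: 201
  i=4: 22   i=5: 36   i=6: 174
Match at i=6, j=11: e = 6·15 + 11 = 101.

101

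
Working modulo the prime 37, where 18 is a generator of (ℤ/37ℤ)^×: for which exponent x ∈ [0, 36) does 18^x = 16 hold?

32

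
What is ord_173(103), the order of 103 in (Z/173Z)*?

172

The order of 103 must divide p − 1 = 172 = 2^2 · 43.
Divisors: 1, 2, 4, 43, 86, 172.
Check each in increasing order: 103^1 ≡ 103;  103^2 ≡ 56;  103^4 ≡ 22;  103^43 ≡ 80;  103^86 ≡ 172;  103^172 ≡ 1.
Smallest exponent giving 1 is 172.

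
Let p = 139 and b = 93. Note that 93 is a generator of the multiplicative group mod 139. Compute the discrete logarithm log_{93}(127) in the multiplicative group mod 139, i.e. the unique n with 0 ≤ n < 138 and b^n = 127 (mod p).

4

Baby-step giant-step with m = ceil(sqrt(138)) = 12.
Baby table (93^j mod 139 for j=0..11):
  0:1  1:93  2:31  3:103  4:127  5:135  6:45  7:15
  8:5  9:48  10:16  11:98
Giant step factor: 93^(-12) ≡ 44 (mod 139).
Scan 127·44^i mod 139 for i = 0, 1, …:
  i=0: 127
Match at i=0, j=4: n = 0·12 + 4 = 4.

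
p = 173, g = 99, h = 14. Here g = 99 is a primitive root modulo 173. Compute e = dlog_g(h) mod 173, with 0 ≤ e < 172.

Baby-step giant-step with m = ceil(sqrt(172)) = 14.
Baby table (99^j mod 173 for j=0..13):
  0:1  1:99  2:113  3:115  4:140  5:20  6:77  7:11
  8:51  9:32  10:54  11:156  12:47  13:155
Giant step factor: 99^(-14) ≡ 163 (mod 173).
Scan 14·163^i mod 173 for i = 0, 1, …:
  i=0: 14   i=1: 33   i=2: 16   i=3: 13
  i=4: 43   i=5: 89   i=6: 148   i=7: 77
Match at i=7, j=6: e = 7·14 + 6 = 104.

104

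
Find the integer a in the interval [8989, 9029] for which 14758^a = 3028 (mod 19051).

9017

Compute 14758^8989 mod 19051 = 14305, then multiply by 14758 repeatedly:
  14758^8989=14305  14758^8990=9059  14758^8991=11855  14758^8992=10757  14758^8993=18874
  14758^8994=16872  14758^8995=406  14758^8996=9734  14758^8997=9832  14758^8998=8240
  14758^8999=3387  14758^9000=14573  14758^9001=1595  14758^9002=11025  14758^9003=11410
  14758^9004=16042  14758^9005=1059  14758^9006=6902  14758^9007=13070  14758^9008=14736
  14758^9009=6723  14758^9010=426  14758^9011=78  14758^9012=8064  14758^9013=15966
  14758^9014=3460  14758^9015=6000  14758^9016=18003  14758^9017=3028
Found 3028 at exponent 9017.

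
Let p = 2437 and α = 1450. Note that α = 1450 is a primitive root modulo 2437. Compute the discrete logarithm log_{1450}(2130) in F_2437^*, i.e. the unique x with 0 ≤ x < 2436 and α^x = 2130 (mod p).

1077

Baby-step giant-step with m = ceil(sqrt(2436)) = 50.
Baby table (1450^j mod 2437 for j=0..49):
  0:1  1:1450  2:1806  3:1362  4:930  5:839  6:487  7:1857
  8:2202  9:430  10:2065  11:1614  12:780  13:232  14:94  15:2265
  16:1611  17:1304  18:2125  19:882  20:1912  21:1531  22:2280  23:1428
  24:1587  25:622  26:210  27:2312  28:1525  29:891  30:340  31:726
  32:2353  33:50  34:1827  35:131  36:2301  37:197  38:521  39:2417
  40:244  41:435  42:2004  43:896  44:279  45:8  46:1852  47:2263
  48:1148  49:129
Giant step factor: 1450^(-50) ≡ 1070 (mod 2437).
Scan 2130·1070^i mod 2437 for i = 0, 1, …:
  i=0: 2130   i=1: 505   i=2: 1773   i=3: 1124
  i=4: 1239   i=5: 2   i=6: 2140   i=7: 1457
  i=8: 1747   i=9: 111     …   i=20: 1765
  i=21: 2312
Match at i=21, j=27: x = 21·50 + 27 = 1077.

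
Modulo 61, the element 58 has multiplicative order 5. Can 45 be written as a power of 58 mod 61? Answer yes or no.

no

⟨58⟩ has order 5; its elements mod 61 are {1, 9, 20, 34, 58}.
45 is not in this set.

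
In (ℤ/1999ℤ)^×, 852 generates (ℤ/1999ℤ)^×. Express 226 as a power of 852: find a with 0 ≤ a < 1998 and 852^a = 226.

Baby-step giant-step with m = ceil(sqrt(1998)) = 45.
Baby table (852^j mod 1999 for j=0..44):
  0:1  1:852  2:267  3:1597  4:1324  5:612  6:1684  7:1485
  8:1852  9:693  10:731  11:1123  12:1274  13:1990  14:328  15:1595
  16:1619  17:78  18:489  19:836  20:628  21:1323  22:1759  23:1417
  24:1887  25:528  26:81  27:1046  28:1637  29:1421  30:1297  31:1596
  32:472  33:345  34:87  35:161  36:1240  37:1008  38:1245  39:1270
  40:581  41:1259  42:1204  43:321  44:1628
Giant step factor: 852^(-45) ≡ 1991 (mod 1999).
Scan 226·1991^i mod 1999 for i = 0, 1, …:
  i=0: 226   i=1: 191   i=2: 471   i=3: 230
  i=4: 159   i=5: 727   i=6: 181   i=7: 551
  i=8: 1589   i=9: 1281     …   i=20: 239
  i=21: 87
Match at i=21, j=34: a = 21·45 + 34 = 979.

979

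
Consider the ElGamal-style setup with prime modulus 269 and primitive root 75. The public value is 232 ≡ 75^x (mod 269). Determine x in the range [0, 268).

Baby-step giant-step with m = ceil(sqrt(268)) = 17.
Baby table (75^j mod 269 for j=0..16):
  0:1  1:75  2:245  3:83  4:38  5:160  6:164  7:195
  8:99  9:162  10:45  11:147  12:265  13:238  14:96  15:206
  16:117
Giant step factor: 75^(-17) ≡ 29 (mod 269).
Scan 232·29^i mod 269 for i = 0, 1, …:
  i=0: 232   i=1: 3   i=2: 87   i=3: 102
  i=4: 268   i=5: 240   i=6: 235   i=7: 90
  i=8: 189   i=9: 101   i=10: 239   i=11: 206
Match at i=11, j=15: x = 11·17 + 15 = 202.

202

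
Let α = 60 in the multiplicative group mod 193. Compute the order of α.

The order of 60 must divide p − 1 = 192 = 2^6 · 3.
Divisors: 1, 2, 3, 4, 6, 8, 12, 16, 24, 32, 48, 64, 96, 192.
Check each in increasing order: 60^1 ≡ 60;  60^2 ≡ 126;  60^3 ≡ 33;  60^4 ≡ 50;  60^6 ≡ 124;  60^8 ≡ 184;  60^12 ≡ 129;  60^16 ≡ 81;  60^24 ≡ 43;  60^32 ≡ 192;  60^48 ≡ 112;  60^64 ≡ 1.
Smallest exponent giving 1 is 64.

64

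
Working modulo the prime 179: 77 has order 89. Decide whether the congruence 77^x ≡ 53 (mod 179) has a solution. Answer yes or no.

no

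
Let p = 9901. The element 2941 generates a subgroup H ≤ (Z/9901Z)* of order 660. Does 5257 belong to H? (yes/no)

yes

5257 ∈ ⟨2941⟩ iff 5257^660 ≡ 1 (mod 9901), since |⟨2941⟩| = 660.
5257^660 mod 9901 = 1.
Since 1 = 1, 5257 lies in the subgroup.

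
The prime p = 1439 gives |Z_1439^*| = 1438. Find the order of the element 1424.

1438

The order of 1424 must divide p − 1 = 1438 = 2 · 719.
Divisors: 1, 2, 719, 1438.
Check each in increasing order: 1424^1 ≡ 1424;  1424^2 ≡ 225;  1424^719 ≡ 1438;  1424^1438 ≡ 1.
Smallest exponent giving 1 is 1438.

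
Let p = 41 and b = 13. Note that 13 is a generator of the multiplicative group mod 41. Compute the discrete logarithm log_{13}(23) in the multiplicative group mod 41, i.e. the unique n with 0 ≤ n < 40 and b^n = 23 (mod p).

36

Successive powers of 13 modulo 41:
  13^0=1  13^1=13  13^2=5  13^3=24  13^4=25  13^5=38
  13^6=2  13^7=26  13^8=10  13^9=7  13^10=9  13^11=35
  13^12=4  13^13=11  13^14=20  13^15=14  13^16=18  13^17=29
  13^18=8  13^19=22  13^20=40  13^21=28  13^22=36  13^23=17
  13^24=16  13^25=3  13^26=39  13^27=15  13^28=31  13^29=34
  13^30=32  13^31=6  13^32=37  13^33=30  13^34=21  13^35=27
  13^36=23
So 13^36 ≡ 23 (mod 41), giving n = 36.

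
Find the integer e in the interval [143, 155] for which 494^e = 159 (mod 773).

148

Compute 494^143 mod 773 = 76, then multiply by 494 repeatedly:
  494^143=76  494^144=440  494^145=147  494^146=729  494^147=681
  494^148=159
Found 159 at exponent 148.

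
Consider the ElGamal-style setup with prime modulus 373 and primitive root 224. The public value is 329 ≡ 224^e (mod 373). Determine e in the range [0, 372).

Baby-step giant-step with m = ceil(sqrt(372)) = 20.
Baby table (224^j mod 373 for j=0..19):
  0:1  1:224  2:194  3:188  4:336  5:291  6:282  7:131
  8:250  9:50  10:10  11:2  12:75  13:15  14:3  15:299
  16:209  17:191  18:262  19:127
Giant step factor: 224^(-20) ≡ 235 (mod 373).
Scan 329·235^i mod 373 for i = 0, 1, …:
  i=0: 329   i=1: 104   i=2: 195   i=3: 319
  i=4: 365   i=5: 358   i=6: 205   i=7: 58
  i=8: 202   i=9: 99     …   i=13: 18
  i=14: 127
Match at i=14, j=19: e = 14·20 + 19 = 299.

299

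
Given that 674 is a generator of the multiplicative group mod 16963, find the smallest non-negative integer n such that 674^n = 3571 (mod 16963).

4956

Baby-step giant-step with m = ceil(sqrt(16962)) = 131.
Baby table (674^j mod 16963 for j=0..130):
  0:1  1:674  2:13238  3:16837  4:16854  5:11349  6:15876  7:13734
  8:11881  9:1258  10:16705  11:12701  12:11122  13:15545  14:11159  15:6557
  16:9038  17:1895  18:5005  19:14696  20:15675  21:13964  22:14234  23:9621
  24:4688  25:4594  26:9090  27:3017  28:14861  29:8144  30:10007  31:10407
  32:8599  33:11343  34:11832  35:2158  36:12637  37:1912  38:16463  39:2260
  40:13533  41:12111  42:3611  43:8105  44:684  45:3015  46:13513  47:15594
  48:10259  49:10625  50:2864  51:13517  52:1327  53:12322  54:10121  55:2428
  56:8024  57:13942  58:16369  59:6756  60:7460  61:6992  62:13857  63:9968
  64:1084  65:1207  66:16257  67:16083  68:585  69:4141  70:9102  71:11105
  72:4087  73:6632  74:8699  75:10891  76:12518  77:6521  78:1737  79:291
  80:9541  81:1657  82:14223  83:2207  84:11737  85:5980  86:10289  87:13882
  88:9855  89:9737  90:15020  91:13532  92:11437  93:7336  94:8231  95:793
  96:8629  97:14600  98:1860  99:15341  100:9367  101:3122  102:816  103:7168
  104:13740  105:15925  106:12834  107:15949  108:12047  109:11364  110:9023  111:8748
  112:9991  113:16586  114:347  115:13359  116:13576  117:7167  118:13066  119:2687
  120:12960  121:16058  122:698  123:12451  124:12252  125:13830  126:8733  127:16844
  128:4609  129:2237  130:14994
Giant step factor: 674^(-131) ≡ 15548 (mod 16963).
Scan 3571·15548^i mod 16963 for i = 0, 1, …:
  i=0: 3571   i=1: 2009   i=2: 7049   i=3: 16872
  i=4: 10024   i=5: 14071   i=6: 4097   i=7: 4091
  i=8: 12581   i=9: 9035     …   i=36: 10937
  i=37: 11364
Match at i=37, j=109: n = 37·131 + 109 = 4956.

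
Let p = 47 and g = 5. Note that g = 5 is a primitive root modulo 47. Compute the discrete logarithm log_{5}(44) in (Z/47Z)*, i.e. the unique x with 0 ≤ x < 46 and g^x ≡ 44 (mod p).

43

Baby-step giant-step with m = ceil(sqrt(46)) = 7.
Baby table (5^j mod 47 for j=0..6):
  0:1  1:5  2:25  3:31  4:14  5:23  6:21
Giant step factor: 5^(-7) ≡ 30 (mod 47).
Scan 44·30^i mod 47 for i = 0, 1, …:
  i=0: 44   i=1: 4   i=2: 26   i=3: 28
  i=4: 41   i=5: 8   i=6: 5
Match at i=6, j=1: x = 6·7 + 1 = 43.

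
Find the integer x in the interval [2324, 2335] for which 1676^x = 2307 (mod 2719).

2332

Compute 1676^2324 mod 2719 = 113, then multiply by 1676 repeatedly:
  1676^2324=113  1676^2325=1777  1676^2326=947  1676^2327=1995  1676^2328=1969
  1676^2329=1897  1676^2330=861  1676^2331=1966  1676^2332=2307
Found 2307 at exponent 2332.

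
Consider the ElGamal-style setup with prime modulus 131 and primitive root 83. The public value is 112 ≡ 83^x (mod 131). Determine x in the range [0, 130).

Baby-step giant-step with m = ceil(sqrt(130)) = 12.
Baby table (83^j mod 131 for j=0..11):
  0:1  1:83  2:77  3:103  4:34  5:71  6:129  7:96
  8:108  9:56  10:63  11:120
Giant step factor: 83^(-12) ≡ 33 (mod 131).
Scan 112·33^i mod 131 for i = 0, 1, …:
  i=0: 112   i=1: 28   i=2: 7   i=3: 100
  i=4: 25   i=5: 39   i=6: 108
Match at i=6, j=8: x = 6·12 + 8 = 80.

80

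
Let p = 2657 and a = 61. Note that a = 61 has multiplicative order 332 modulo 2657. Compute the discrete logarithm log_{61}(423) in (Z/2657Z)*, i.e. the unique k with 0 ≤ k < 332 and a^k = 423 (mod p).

Baby-step giant-step with m = ceil(sqrt(332)) = 19.
Baby table (61^j mod 2657 for j=0..18):
  0:1  1:61  2:1064  3:1136  4:214  5:2426  6:1851  7:1317
  8:627  9:1049  10:221  11:196  12:1328  13:1298  14:2125  15:2089
  16:2550  17:1444  18:403
Giant step factor: 61^(-19) ≡ 1733 (mod 2657).
Scan 423·1733^i mod 2657 for i = 0, 1, …:
  i=0: 423   i=1: 2384   i=2: 2494   i=3: 1820
  i=4: 201   i=5: 266   i=6: 1317
Match at i=6, j=7: k = 6·19 + 7 = 121.

121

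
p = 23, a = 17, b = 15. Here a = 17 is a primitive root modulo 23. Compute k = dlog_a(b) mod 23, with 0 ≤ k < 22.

15

Successive powers of 17 modulo 23:
  17^0=1  17^1=17  17^2=13  17^3=14  17^4=8  17^5=21
  17^6=12  17^7=20  17^8=18  17^9=7  17^10=4  17^11=22
  17^12=6  17^13=10  17^14=9  17^15=15
So 17^15 ≡ 15 (mod 23), giving k = 15.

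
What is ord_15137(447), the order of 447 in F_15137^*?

The order of 447 must divide p − 1 = 15136 = 2^5 · 11 · 43.
Divisors: 1, 2, 4, 8, 11, 16, 22, 32, 43, 44, 86, 88, 172, 176, 344, 352, 473, 688, 946, 1376, 1892, 3784, 7568, 15136.
Check each in increasing order: 447^1 ≡ 447;  447^2 ≡ 3028;  447^4 ≡ 10899;  447^8 ≡ 8162;  447^11 ≡ 6293;  447^16 ≡ 307;  447^22 ≡ 3457;  447^32 ≡ 3427;  447^43 ≡ 11023;  447^44 ≡ 7756;  447^86 ≡ 1830;  447^88 ≡ 1098;  447^172 ≡ 3623;  447^176 ≡ 9781;  447^344 ≡ 2350;  447^352 ≡ 2121;  447^473 ≡ 4833;  447^688 ≡ 12632;  447^946 ≡ 1498;  447^1376 ≡ 8307;  447^1892 ≡ 3728;  447^3784 ≡ 2218;  447^7568 ≡ 15136;  447^15136 ≡ 1.
Smallest exponent giving 1 is 15136.

15136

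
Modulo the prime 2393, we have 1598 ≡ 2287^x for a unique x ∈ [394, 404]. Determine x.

395

Compute 2287^394 mod 2393 = 1204, then multiply by 2287 repeatedly:
  2287^394=1204  2287^395=1598
Found 1598 at exponent 395.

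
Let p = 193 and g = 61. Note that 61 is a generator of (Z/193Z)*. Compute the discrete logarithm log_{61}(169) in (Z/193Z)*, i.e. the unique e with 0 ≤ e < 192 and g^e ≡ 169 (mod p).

6

Successive powers of 61 modulo 193:
  61^0=1  61^1=61  61^2=54  61^3=13  61^4=21  61^5=123
  61^6=169
So 61^6 ≡ 169 (mod 193), giving e = 6.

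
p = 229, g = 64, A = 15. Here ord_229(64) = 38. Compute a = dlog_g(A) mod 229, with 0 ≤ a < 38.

Successive powers of 64 modulo 229:
  64^0=1  64^1=64  64^2=203  64^3=168  64^4=218  64^5=212
  64^6=57  64^7=213  64^8=121  64^9=187  64^10=60  64^11=176
  64^12=43  64^13=4  64^14=27  64^15=125  64^16=214  64^17=185
  64^18=161  64^19=228  64^20=165  64^21=26  64^22=61  64^23=11
  64^24=17  64^25=172  64^26=16  64^27=108  64^28=42  64^29=169
  64^30=53  64^31=186  64^32=225  64^33=202  64^34=104  64^35=15
So 64^35 ≡ 15 (mod 229), giving a = 35.

35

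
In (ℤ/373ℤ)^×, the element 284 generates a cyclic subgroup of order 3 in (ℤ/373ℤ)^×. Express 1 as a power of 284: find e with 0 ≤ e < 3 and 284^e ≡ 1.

Successive powers of 284 modulo 373:
  284^0=1
So 284^0 ≡ 1 (mod 373), giving e = 0.

0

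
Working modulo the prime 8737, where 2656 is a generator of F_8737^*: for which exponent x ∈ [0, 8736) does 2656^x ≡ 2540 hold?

2056

Baby-step giant-step with m = ceil(sqrt(8736)) = 94.
Baby table (2656^j mod 8737 for j=0..93):
  0:1  1:2656  2:3577  3:3393  4:3961  5:1068  6:5820  7:2167
  8:6606  9:1640  10:4814  11:3753  12:7788  13:4449  14:4120  15:3996
  16:6658  17:8697  18:7341  19:5449  20:4072  21:7563  22:965  23:3099
  24:690  25:6607  26:4296  27:8391  28:7146  29:3012  30:5517  31:1203
  32:6163  33:4527  34:1600  35:3418  36:465  37:3123  38:3275  39:5085
  40:7095  41:7348  42:6567  43:2900  44:5103  45:2481  46:1838  47:6482
  48:4302  49:6853  50:2397  51:5896  52:3072  53:7611  54:6135  55:55
  56:6288  57:4521  58:3138  59:8167  60:6318  61:5568  62:5604  63:5113
  64:2830  65:2660  66:5464  67:227  68:59  69:8175  70:1355  71:7973
  72:6537  73:1853  74:2637  75:5535  76:5326  77:653  78:4442  79:3002
  80:5168  81:381  82:7181  83:8602  84:8394  85:6377  86:5006  87:6959
  88:4349  89:630  90:4513  91:8101  92:5762  93:5385
Giant step factor: 2656^(-94) ≡ 8641 (mod 8737).
Scan 2540·8641^i mod 8737 for i = 0, 1, …:
  i=0: 2540   i=1: 796   i=2: 2217   i=3: 5593
  i=4: 4766   i=5: 5525   i=6: 2557   i=7: 7901
  i=8: 1623   i=9: 1458     …   i=20: 6933
  i=21: 7181
Match at i=21, j=82: x = 21·94 + 82 = 2056.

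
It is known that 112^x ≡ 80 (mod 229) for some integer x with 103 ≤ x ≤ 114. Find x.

Compute 112^103 mod 229 = 59, then multiply by 112 repeatedly:
  112^103=59  112^104=196  112^105=197  112^106=80
Found 80 at exponent 106.

106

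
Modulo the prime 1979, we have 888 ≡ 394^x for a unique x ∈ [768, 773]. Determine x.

Compute 394^768 mod 1979 = 1740, then multiply by 394 repeatedly:
  394^768=1740  394^769=826  394^770=888
Found 888 at exponent 770.

770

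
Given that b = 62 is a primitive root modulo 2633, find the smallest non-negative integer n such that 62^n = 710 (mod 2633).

353

Baby-step giant-step with m = ceil(sqrt(2632)) = 52.
Baby table (62^j mod 2633 for j=0..51):
  0:1  1:62  2:1211  3:1358  4:2573  5:1546  6:1064  7:143
  8:967  9:2028  10:1985  11:1952  12:2539  13:2071  14:2018  15:1365
  16:374  17:2124  18:38  19:2356  20:1257  21:1577  22:353  23:822
  24:937  25:168  26:2517  27:707  28:1706  29:452  30:1694  31:2341
  32:327  33:1843  34:1047  35:1722  36:1444  37:6  38:372  39:2000
  40:249  41:2273  42:1377  43:1118  44:858  45:536  46:1636  47:1378
  48:1180  49:2069  50:1894  51:1576
Giant step factor: 62^(-52) ≡ 1692 (mod 2633).
Scan 710·1692^i mod 2633 for i = 0, 1, …:
  i=0: 710   i=1: 672   i=2: 2201   i=3: 1030
  i=4: 2347   i=5: 560   i=6: 2273
Match at i=6, j=41: n = 6·52 + 41 = 353.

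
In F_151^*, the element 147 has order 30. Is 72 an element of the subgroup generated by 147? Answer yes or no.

no

72 ∈ ⟨147⟩ iff 72^30 ≡ 1 (mod 151), since |⟨147⟩| = 30.
72^30 mod 151 = 8.
Since 8 ≠ 1, 72 does not lie in the subgroup.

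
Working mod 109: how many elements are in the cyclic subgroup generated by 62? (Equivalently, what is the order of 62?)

108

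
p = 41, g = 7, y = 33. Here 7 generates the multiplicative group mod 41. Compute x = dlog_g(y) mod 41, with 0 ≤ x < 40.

Successive powers of 7 modulo 41:
  7^0=1  7^1=7  7^2=8  7^3=15  7^4=23  7^5=38
  7^6=20  7^7=17  7^8=37  7^9=13  7^10=9  7^11=22
  7^12=31  7^13=12  7^14=2  7^15=14  7^16=16  7^17=30
  7^18=5  7^19=35  7^20=40  7^21=34  7^22=33
So 7^22 ≡ 33 (mod 41), giving x = 22.

22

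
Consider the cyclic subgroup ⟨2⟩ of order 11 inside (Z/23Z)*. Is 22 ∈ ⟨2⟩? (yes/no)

no

⟨2⟩ has order 11; its elements mod 23 are {1, 2, 3, 4, 6, 8, 9, 12, 13, 16, 18}.
22 is not in this set.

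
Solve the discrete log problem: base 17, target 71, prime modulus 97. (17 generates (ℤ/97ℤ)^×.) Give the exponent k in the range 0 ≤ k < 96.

67

Baby-step giant-step with m = ceil(sqrt(96)) = 10.
Baby table (17^j mod 97 for j=0..9):
  0:1  1:17  2:95  3:63  4:4  5:68  6:89  7:58
  8:16  9:78
Giant step factor: 17^(-10) ≡ 3 (mod 97).
Scan 71·3^i mod 97 for i = 0, 1, …:
  i=0: 71   i=1: 19   i=2: 57   i=3: 74
  i=4: 28   i=5: 84   i=6: 58
Match at i=6, j=7: k = 6·10 + 7 = 67.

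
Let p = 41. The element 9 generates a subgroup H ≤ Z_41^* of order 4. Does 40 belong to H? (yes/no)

40 ∈ ⟨9⟩ iff 40^4 ≡ 1 (mod 41), since |⟨9⟩| = 4.
40^4 mod 41 = 1.
Since 1 = 1, 40 lies in the subgroup.

yes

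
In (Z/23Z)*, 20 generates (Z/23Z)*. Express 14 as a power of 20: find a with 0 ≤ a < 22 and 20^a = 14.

Successive powers of 20 modulo 23:
  20^0=1  20^1=20  20^2=9  20^3=19  20^4=12  20^5=10
  20^6=16  20^7=21  20^8=6  20^9=5  20^10=8  20^11=22
  20^12=3  20^13=14
So 20^13 ≡ 14 (mod 23), giving a = 13.

13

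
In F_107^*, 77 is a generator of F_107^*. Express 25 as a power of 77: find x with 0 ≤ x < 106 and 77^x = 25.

52

Baby-step giant-step with m = ceil(sqrt(106)) = 11.
Baby table (77^j mod 107 for j=0..10):
  0:1  1:77  2:44  3:71  4:10  5:21  6:12  7:68
  8:100  9:103  10:13
Giant step factor: 77^(-11) ≡ 31 (mod 107).
Scan 25·31^i mod 107 for i = 0, 1, …:
  i=0: 25   i=1: 26   i=2: 57   i=3: 55
  i=4: 100
Match at i=4, j=8: x = 4·11 + 8 = 52.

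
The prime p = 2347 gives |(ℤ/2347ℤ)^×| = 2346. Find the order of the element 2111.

The order of 2111 must divide p − 1 = 2346 = 2 · 3 · 17 · 23.
Divisors: 1, 2, 3, 6, 17, 23, 34, 46, 51, 69, 102, 138, 391, 782, 1173, 2346.
Check each in increasing order: 2111^1 ≡ 2111;  2111^2 ≡ 1715;  2111^3 ≡ 1291;  2111^6 ≡ 311;  2111^17 ≡ 1517;  2111^23 ≡ 40;  2111^34 ≡ 1229;  2111^46 ≡ 1600;  2111^51 ≡ 875;  2111^69 ≡ 631;  2111^102 ≡ 503;  2111^138 ≡ 1518;  2111^391 ≡ 1284;  2111^782 ≡ 1062;  2111^1173 ≡ 1.
Smallest exponent giving 1 is 1173.

1173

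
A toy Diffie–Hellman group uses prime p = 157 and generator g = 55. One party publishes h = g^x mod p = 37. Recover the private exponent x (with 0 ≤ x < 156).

Baby-step giant-step with m = ceil(sqrt(156)) = 13.
Baby table (55^j mod 157 for j=0..12):
  0:1  1:55  2:42  3:112  4:37  5:151  6:141  7:62
  8:113  9:92  10:36  11:96  12:99
Giant step factor: 55^(-13) ≡ 135 (mod 157).
Scan 37·135^i mod 157 for i = 0, 1, …:
  i=0: 37
Match at i=0, j=4: x = 0·13 + 4 = 4.

4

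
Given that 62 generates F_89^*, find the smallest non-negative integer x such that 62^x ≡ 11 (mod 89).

28

Baby-step giant-step with m = ceil(sqrt(88)) = 10.
Baby table (62^j mod 89 for j=0..9):
  0:1  1:62  2:17  3:75  4:22  5:29  6:18  7:48
  8:39  9:15
Giant step factor: 62^(-10) ≡ 69 (mod 89).
Scan 11·69^i mod 89 for i = 0, 1, …:
  i=0: 11   i=1: 47   i=2: 39
Match at i=2, j=8: x = 2·10 + 8 = 28.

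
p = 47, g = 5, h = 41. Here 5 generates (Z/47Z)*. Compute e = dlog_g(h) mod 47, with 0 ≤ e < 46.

15

Baby-step giant-step with m = ceil(sqrt(46)) = 7.
Baby table (5^j mod 47 for j=0..6):
  0:1  1:5  2:25  3:31  4:14  5:23  6:21
Giant step factor: 5^(-7) ≡ 30 (mod 47).
Scan 41·30^i mod 47 for i = 0, 1, …:
  i=0: 41   i=1: 8   i=2: 5
Match at i=2, j=1: e = 2·7 + 1 = 15.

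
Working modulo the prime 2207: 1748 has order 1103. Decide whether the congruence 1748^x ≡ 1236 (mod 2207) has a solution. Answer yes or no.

yes

1236 ∈ ⟨1748⟩ iff 1236^1103 ≡ 1 (mod 2207), since |⟨1748⟩| = 1103.
1236^1103 mod 2207 = 1.
Since 1 = 1, 1236 lies in the subgroup.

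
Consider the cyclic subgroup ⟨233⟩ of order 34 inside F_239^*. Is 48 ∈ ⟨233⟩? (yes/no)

no

48 ∈ ⟨233⟩ iff 48^34 ≡ 1 (mod 239), since |⟨233⟩| = 34.
48^34 mod 239 = 98.
Since 98 ≠ 1, 48 does not lie in the subgroup.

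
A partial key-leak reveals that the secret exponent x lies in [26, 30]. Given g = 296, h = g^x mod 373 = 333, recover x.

Compute 296^26 mod 373 = 333, then multiply by 296 repeatedly:
  296^26=333
Found 333 at exponent 26.

26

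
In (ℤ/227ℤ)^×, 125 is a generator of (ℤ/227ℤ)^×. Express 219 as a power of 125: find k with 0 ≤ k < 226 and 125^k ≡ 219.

Baby-step giant-step with m = ceil(sqrt(226)) = 16.
Baby table (125^j mod 227 for j=0..15):
  0:1  1:125  2:189  3:17  4:82  5:35  6:62  7:32
  8:141  9:146  10:90  11:127  12:212  13:168  14:116  15:199
Giant step factor: 125^(-16) ≡ 43 (mod 227).
Scan 219·43^i mod 227 for i = 0, 1, …:
  i=0: 219   i=1: 110   i=2: 190   i=3: 225
  i=4: 141
Match at i=4, j=8: k = 4·16 + 8 = 72.

72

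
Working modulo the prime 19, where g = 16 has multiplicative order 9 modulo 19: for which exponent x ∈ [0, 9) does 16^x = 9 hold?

2

Successive powers of 16 modulo 19:
  16^0=1  16^1=16  16^2=9
So 16^2 ≡ 9 (mod 19), giving x = 2.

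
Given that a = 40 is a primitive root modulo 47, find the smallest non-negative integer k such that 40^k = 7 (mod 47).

Baby-step giant-step with m = ceil(sqrt(46)) = 7.
Baby table (40^j mod 47 for j=0..6):
  0:1  1:40  2:2  3:33  4:4  5:19  6:8
Giant step factor: 40^(-7) ≡ 26 (mod 47).
Scan 7·26^i mod 47 for i = 0, 1, …:
  i=0: 7   i=1: 41   i=2: 32   i=3: 33
Match at i=3, j=3: k = 3·7 + 3 = 24.

24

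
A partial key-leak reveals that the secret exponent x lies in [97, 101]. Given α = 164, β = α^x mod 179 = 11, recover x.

101

Compute 164^97 mod 179 = 50, then multiply by 164 repeatedly:
  164^97=50  164^98=145  164^99=152  164^100=47  164^101=11
Found 11 at exponent 101.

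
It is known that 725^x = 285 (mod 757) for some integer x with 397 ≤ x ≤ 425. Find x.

411

Compute 725^397 mod 757 = 88, then multiply by 725 repeatedly:
  725^397=88  725^398=212  725^399=29  725^400=586  725^401=173
  725^402=520  725^403=14  725^404=309  725^405=710  725^406=747
  725^407=320  725^408=358  725^409=656  725^410=204  725^411=285
Found 285 at exponent 411.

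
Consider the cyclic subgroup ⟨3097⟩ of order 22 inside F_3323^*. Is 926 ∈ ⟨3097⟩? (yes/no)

926 ∈ ⟨3097⟩ iff 926^22 ≡ 1 (mod 3323), since |⟨3097⟩| = 22.
926^22 mod 3323 = 1.
Since 1 = 1, 926 lies in the subgroup.

yes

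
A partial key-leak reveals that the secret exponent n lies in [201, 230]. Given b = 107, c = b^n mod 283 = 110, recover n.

Compute 107^201 mod 283 = 58, then multiply by 107 repeatedly:
  107^201=58  107^202=263  107^203=124  107^204=250  107^205=148
  107^206=271  107^207=131  107^208=150  107^209=202  107^210=106
  107^211=22  107^212=90  107^213=8  107^214=7  107^215=183
  107^216=54  107^217=118  107^218=174  107^219=223  107^220=89
  107^221=184  107^222=161  107^223=247  107^224=110
Found 110 at exponent 224.

224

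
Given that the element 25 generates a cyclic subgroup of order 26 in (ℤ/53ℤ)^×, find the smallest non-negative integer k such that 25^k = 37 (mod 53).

23

Successive powers of 25 modulo 53:
  25^0=1  25^1=25  25^2=42  25^3=43  25^4=15  25^5=4
  25^6=47  25^7=9  25^8=13  25^9=7  25^10=16  25^11=29
  25^12=36  25^13=52  25^14=28  25^15=11  25^16=10  25^17=38
  25^18=49  25^19=6  25^20=44  25^21=40  25^22=46  25^23=37
So 25^23 ≡ 37 (mod 53), giving k = 23.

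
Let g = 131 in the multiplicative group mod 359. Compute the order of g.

179

The order of 131 must divide p − 1 = 358 = 2 · 179.
Divisors: 1, 2, 179, 358.
Check each in increasing order: 131^1 ≡ 131;  131^2 ≡ 288;  131^179 ≡ 1.
Smallest exponent giving 1 is 179.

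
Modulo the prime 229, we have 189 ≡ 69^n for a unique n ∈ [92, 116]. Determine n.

Compute 69^92 mod 229 = 3, then multiply by 69 repeatedly:
  69^92=3  69^93=207  69^94=85  69^95=140  69^96=42
  69^97=150  69^98=45  69^99=128  69^100=130  69^101=39
  69^102=172  69^103=189
Found 189 at exponent 103.

103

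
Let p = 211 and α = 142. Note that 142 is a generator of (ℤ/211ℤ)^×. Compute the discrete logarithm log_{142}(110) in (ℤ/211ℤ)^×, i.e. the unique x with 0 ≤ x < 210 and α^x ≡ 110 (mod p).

85

Baby-step giant-step with m = ceil(sqrt(210)) = 15.
Baby table (142^j mod 211 for j=0..14):
  0:1  1:142  2:119  3:18  4:24  5:32  6:113  7:10
  8:154  9:135  10:180  11:29  12:109  13:75  14:100
Giant step factor: 142^(-15) ≡ 67 (mod 211).
Scan 110·67^i mod 211 for i = 0, 1, …:
  i=0: 110   i=1: 196   i=2: 50   i=3: 185
  i=4: 157   i=5: 180
Match at i=5, j=10: x = 5·15 + 10 = 85.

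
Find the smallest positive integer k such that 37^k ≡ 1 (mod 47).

The order of 37 must divide p − 1 = 46 = 2 · 23.
Divisors: 1, 2, 23, 46.
Check each in increasing order: 37^1 ≡ 37;  37^2 ≡ 6;  37^23 ≡ 1.
Smallest exponent giving 1 is 23.

23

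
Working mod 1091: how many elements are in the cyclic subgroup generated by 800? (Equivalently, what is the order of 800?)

218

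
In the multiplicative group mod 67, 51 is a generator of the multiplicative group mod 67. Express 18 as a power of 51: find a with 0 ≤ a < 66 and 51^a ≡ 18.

61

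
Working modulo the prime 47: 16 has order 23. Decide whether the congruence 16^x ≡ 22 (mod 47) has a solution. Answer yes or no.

no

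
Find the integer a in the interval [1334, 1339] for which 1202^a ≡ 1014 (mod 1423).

Compute 1202^1334 mod 1423 = 1063, then multiply by 1202 repeatedly:
  1202^1334=1063  1202^1335=1295  1202^1336=1251  1202^1337=1014
Found 1014 at exponent 1337.

1337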